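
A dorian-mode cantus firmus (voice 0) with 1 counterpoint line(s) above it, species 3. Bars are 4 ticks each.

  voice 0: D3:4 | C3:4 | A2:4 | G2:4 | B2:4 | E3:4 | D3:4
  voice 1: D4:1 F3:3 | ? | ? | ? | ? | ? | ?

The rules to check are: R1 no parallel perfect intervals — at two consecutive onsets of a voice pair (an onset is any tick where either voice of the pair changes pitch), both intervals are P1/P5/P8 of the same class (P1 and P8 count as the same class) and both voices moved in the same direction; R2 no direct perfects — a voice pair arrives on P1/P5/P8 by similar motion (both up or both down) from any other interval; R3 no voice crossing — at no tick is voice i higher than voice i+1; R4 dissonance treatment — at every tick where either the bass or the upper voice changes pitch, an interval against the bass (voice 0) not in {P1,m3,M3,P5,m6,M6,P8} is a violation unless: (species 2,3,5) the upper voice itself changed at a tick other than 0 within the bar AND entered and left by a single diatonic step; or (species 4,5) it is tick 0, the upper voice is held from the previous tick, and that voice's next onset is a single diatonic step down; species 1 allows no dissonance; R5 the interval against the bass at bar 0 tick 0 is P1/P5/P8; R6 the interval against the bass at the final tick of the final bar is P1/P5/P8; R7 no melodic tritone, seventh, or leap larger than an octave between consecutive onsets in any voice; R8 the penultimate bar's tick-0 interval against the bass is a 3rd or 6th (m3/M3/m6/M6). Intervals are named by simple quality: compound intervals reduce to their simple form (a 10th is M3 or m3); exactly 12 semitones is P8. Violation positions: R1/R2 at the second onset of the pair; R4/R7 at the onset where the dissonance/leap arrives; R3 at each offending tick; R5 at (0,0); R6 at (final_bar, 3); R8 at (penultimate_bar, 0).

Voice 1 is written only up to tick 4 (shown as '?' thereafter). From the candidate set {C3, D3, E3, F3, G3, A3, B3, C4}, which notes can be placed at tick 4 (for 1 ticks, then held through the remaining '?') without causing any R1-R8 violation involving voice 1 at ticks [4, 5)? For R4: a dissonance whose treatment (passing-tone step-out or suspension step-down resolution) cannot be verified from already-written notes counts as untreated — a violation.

{A3, C4, E3, G3}

C3: violates R2
D3: violates R4
E3: legal
F3: violates R4
G3: legal
A3: legal
B3: violates R4,R7
C4: legal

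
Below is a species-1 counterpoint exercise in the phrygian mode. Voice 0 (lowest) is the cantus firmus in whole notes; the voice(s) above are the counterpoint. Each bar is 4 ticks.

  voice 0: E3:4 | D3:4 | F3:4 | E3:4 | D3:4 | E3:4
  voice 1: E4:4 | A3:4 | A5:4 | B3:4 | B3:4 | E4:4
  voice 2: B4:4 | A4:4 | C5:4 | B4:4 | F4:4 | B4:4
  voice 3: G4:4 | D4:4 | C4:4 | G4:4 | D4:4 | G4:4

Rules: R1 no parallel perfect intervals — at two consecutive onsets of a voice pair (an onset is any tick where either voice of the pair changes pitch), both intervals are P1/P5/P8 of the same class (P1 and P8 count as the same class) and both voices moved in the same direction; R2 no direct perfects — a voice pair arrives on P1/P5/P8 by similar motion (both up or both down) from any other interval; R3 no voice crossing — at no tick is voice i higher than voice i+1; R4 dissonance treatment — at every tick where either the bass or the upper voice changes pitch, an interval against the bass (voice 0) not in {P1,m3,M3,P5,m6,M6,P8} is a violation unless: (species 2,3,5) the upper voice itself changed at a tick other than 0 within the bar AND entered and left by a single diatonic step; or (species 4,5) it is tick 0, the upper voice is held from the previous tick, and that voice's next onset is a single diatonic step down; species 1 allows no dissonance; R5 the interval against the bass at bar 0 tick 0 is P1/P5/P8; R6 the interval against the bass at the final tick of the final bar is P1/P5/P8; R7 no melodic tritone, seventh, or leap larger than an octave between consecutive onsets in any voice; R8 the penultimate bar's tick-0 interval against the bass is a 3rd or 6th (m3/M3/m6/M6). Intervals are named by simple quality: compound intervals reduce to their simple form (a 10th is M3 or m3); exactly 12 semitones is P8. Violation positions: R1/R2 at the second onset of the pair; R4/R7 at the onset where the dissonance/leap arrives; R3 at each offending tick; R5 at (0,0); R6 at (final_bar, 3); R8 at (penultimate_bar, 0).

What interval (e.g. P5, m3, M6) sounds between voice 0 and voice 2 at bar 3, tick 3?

P5

voice 0=E3 voice 2=B4 -> P5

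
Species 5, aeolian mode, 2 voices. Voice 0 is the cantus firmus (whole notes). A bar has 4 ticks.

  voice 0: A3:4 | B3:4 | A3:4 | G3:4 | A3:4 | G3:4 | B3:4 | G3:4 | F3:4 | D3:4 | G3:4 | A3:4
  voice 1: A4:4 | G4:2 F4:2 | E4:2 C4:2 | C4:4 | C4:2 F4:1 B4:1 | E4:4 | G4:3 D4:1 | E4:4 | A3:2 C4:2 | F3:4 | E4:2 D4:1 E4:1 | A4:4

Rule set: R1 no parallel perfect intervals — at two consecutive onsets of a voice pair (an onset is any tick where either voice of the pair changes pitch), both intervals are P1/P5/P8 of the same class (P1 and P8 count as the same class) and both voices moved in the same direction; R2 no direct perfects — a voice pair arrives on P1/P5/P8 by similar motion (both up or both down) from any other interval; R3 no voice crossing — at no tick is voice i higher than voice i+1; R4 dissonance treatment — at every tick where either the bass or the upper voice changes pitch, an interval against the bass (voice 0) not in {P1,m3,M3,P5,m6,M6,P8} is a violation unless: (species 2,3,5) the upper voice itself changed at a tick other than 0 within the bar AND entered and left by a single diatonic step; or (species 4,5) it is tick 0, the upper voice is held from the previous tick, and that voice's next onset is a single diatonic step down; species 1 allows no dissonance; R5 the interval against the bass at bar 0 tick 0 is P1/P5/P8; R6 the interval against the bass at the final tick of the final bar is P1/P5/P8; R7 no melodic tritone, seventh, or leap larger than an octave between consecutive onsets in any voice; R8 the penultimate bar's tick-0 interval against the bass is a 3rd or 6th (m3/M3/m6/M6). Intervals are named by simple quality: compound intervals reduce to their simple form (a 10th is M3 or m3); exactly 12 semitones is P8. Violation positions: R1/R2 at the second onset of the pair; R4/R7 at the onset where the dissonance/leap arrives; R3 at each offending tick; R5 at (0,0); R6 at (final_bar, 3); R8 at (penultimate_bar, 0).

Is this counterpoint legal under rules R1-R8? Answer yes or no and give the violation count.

bar 0: v0=A3 v1=A4 (P8)
bar 1: v0=B3 v1=G4 (m6)
bar 2: v0=A3 v1=E4 (P5)
bar 3: v0=G3 v1=C4 (P4)
bar 4: v0=A3 v1=C4 (m3)
bar 5: v0=G3 v1=E4 (M6)
bar 6: v0=B3 v1=G4 (m6)
bar 7: v0=G3 v1=E4 (M6)
bar 8: v0=F3 v1=A3 (M3)
bar 9: v0=D3 v1=F3 (m3)
bar 10: v0=G3 v1=E4 (M6)
bar 11: v0=A3 v1=A4 (P8)
  R2 @ bar2.0: B3/F4 TT -> A3/E4 P5 similar
  R4 @ bar3.0: G3/C4 P4 untreated
  R4 @ bar4.3: A3/B4 M2 untreated
  R7 @ bar4.3: F4->B4 leap 6st
  R7 @ bar10.0: F3->E4 leap 11st
  R2 @ bar11.0: G3/E4 M6 -> A3/A4 P8 similar

No (6 violations)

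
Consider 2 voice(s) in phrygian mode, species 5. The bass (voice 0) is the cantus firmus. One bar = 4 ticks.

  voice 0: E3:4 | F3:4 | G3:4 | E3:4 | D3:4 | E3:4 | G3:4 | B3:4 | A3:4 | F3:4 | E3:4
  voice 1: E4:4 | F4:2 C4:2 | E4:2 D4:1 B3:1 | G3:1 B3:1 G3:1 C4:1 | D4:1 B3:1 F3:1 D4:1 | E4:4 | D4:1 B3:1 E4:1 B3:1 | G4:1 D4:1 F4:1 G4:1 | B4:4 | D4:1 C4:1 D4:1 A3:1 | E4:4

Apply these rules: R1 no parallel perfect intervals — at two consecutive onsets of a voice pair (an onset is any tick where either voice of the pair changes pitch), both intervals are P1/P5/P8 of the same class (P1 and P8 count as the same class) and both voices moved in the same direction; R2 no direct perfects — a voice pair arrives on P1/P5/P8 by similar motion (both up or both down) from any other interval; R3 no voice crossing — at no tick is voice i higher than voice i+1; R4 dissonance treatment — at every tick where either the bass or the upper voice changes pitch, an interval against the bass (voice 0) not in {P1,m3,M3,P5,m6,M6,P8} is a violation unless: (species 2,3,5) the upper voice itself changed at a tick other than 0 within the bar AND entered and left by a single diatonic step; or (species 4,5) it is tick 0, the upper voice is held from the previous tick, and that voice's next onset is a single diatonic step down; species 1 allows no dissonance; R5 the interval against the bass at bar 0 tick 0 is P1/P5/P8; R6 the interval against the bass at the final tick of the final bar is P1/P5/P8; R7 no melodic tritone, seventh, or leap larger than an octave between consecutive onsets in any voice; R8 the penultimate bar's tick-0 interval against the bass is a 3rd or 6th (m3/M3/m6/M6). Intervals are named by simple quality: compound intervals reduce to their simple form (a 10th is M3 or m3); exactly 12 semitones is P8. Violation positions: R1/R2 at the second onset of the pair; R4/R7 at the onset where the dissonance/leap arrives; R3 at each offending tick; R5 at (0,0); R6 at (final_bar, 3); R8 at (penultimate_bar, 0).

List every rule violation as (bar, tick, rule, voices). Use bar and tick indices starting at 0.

(1, 0, R1, (0, 1))
(4, 2, R7, (1,))
(5, 0, R1, (0, 1))
(7, 2, R4, (0, 1))
(8, 0, R4, (0, 1))

bar 0: v0=E3 v1=E4 downbeat P8
bar 1: v0=F3 v1=F4 downbeat P8
bar 2: v0=G3 v1=E4 downbeat M6
bar 3: v0=E3 v1=G3 downbeat m3
bar 4: v0=D3 v1=D4 downbeat P8
bar 5: v0=E3 v1=E4 downbeat P8
bar 6: v0=G3 v1=D4 downbeat P5
bar 7: v0=B3 v1=G4 downbeat m6
bar 8: v0=A3 v1=B4 downbeat M2
bar 9: v0=F3 v1=D4 downbeat M6
bar 10: v0=E3 v1=E4 downbeat P8
  -> R1 @ bar 1 tick 0 v(0, 1): E3/E4 P8 -> F3/F4 P8 similar
  -> R7 @ bar 4 tick 2 v(1,): B3->F3 leap 6st
  -> R1 @ bar 5 tick 0 v(0, 1): D3/D4 P8 -> E3/E4 P8 similar
  -> R4 @ bar 7 tick 2 v(0, 1): B3/F4 TT untreated
  -> R4 @ bar 8 tick 0 v(0, 1): A3/B4 M2 untreated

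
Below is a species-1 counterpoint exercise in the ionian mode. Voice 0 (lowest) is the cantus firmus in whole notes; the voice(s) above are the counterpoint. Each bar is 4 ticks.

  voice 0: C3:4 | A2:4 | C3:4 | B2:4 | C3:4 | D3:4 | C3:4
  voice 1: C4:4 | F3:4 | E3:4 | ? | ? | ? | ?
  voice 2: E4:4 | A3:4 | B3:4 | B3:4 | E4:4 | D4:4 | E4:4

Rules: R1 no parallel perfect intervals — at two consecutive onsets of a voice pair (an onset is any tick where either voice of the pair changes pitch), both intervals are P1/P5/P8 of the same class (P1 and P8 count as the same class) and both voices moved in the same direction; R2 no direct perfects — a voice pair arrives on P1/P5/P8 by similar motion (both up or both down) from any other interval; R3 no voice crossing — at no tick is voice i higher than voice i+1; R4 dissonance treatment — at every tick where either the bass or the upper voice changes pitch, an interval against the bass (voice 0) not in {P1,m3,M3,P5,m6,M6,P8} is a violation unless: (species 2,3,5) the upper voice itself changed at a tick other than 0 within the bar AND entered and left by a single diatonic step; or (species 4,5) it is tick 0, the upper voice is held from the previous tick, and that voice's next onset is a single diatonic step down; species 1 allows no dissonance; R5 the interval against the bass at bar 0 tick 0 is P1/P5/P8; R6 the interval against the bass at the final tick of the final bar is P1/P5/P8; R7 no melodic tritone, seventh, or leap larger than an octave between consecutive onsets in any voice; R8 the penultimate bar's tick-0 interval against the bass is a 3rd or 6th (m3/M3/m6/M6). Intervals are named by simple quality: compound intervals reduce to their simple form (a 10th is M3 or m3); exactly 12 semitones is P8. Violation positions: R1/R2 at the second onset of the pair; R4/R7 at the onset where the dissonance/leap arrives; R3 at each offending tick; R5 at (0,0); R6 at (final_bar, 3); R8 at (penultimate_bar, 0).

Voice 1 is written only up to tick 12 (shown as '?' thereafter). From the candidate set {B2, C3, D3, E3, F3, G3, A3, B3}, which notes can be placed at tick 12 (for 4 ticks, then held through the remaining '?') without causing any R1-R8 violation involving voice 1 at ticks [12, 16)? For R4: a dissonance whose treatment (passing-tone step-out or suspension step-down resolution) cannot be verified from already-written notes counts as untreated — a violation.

{B3, D3, G3}

B2: violates R2
C3: violates R4
D3: legal
E3: violates R4
F3: violates R4
G3: legal
A3: violates R4
B3: legal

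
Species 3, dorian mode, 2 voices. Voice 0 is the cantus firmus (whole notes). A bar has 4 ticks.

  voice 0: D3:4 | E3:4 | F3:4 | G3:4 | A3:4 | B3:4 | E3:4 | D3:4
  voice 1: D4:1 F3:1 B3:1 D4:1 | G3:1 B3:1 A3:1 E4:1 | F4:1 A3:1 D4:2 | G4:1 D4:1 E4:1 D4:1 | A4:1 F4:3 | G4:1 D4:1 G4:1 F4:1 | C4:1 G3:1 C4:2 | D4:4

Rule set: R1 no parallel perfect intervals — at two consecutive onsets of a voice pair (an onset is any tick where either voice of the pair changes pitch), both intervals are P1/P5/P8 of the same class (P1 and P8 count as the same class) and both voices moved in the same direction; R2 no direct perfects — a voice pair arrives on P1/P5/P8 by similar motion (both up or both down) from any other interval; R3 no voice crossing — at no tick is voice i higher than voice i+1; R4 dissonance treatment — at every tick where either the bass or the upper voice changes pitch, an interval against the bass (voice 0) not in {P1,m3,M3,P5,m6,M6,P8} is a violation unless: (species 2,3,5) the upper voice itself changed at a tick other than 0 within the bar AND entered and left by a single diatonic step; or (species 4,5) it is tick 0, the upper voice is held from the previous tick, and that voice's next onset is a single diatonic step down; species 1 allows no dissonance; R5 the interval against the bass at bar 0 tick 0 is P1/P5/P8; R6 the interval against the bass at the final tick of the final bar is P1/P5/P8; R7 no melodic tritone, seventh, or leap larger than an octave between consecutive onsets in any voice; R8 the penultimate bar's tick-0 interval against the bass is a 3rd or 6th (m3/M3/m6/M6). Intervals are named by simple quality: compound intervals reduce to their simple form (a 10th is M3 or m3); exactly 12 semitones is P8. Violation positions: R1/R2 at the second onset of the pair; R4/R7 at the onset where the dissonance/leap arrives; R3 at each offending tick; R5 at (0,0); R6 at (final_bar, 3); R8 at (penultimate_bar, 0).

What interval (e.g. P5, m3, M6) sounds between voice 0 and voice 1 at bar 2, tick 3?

M6

voice 0=F3 voice 1=D4 -> M6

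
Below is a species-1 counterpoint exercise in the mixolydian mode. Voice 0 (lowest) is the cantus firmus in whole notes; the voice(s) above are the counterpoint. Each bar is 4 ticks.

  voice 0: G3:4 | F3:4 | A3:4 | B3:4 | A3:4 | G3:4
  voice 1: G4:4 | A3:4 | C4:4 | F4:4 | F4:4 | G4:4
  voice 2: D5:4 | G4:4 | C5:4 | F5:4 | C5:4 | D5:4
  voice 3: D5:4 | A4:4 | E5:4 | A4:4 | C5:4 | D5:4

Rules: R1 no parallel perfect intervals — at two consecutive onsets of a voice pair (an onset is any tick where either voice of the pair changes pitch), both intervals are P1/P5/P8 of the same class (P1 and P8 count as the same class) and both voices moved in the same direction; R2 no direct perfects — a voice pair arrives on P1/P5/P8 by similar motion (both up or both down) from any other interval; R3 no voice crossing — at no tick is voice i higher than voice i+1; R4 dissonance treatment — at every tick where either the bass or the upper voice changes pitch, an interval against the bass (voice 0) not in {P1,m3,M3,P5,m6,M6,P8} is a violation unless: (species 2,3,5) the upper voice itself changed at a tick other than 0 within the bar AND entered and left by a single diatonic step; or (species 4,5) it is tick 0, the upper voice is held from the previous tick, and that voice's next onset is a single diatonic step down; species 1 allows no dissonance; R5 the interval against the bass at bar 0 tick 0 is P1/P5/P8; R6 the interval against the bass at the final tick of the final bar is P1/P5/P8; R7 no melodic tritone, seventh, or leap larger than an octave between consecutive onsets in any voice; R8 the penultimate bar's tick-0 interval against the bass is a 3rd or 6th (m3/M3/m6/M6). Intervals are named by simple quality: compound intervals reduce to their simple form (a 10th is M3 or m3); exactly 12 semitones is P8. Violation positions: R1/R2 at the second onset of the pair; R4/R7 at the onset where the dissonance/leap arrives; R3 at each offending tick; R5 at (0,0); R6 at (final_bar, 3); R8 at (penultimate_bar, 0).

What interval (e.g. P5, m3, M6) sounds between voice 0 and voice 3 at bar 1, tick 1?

voice 0=F3 voice 3=A4 -> M3

M3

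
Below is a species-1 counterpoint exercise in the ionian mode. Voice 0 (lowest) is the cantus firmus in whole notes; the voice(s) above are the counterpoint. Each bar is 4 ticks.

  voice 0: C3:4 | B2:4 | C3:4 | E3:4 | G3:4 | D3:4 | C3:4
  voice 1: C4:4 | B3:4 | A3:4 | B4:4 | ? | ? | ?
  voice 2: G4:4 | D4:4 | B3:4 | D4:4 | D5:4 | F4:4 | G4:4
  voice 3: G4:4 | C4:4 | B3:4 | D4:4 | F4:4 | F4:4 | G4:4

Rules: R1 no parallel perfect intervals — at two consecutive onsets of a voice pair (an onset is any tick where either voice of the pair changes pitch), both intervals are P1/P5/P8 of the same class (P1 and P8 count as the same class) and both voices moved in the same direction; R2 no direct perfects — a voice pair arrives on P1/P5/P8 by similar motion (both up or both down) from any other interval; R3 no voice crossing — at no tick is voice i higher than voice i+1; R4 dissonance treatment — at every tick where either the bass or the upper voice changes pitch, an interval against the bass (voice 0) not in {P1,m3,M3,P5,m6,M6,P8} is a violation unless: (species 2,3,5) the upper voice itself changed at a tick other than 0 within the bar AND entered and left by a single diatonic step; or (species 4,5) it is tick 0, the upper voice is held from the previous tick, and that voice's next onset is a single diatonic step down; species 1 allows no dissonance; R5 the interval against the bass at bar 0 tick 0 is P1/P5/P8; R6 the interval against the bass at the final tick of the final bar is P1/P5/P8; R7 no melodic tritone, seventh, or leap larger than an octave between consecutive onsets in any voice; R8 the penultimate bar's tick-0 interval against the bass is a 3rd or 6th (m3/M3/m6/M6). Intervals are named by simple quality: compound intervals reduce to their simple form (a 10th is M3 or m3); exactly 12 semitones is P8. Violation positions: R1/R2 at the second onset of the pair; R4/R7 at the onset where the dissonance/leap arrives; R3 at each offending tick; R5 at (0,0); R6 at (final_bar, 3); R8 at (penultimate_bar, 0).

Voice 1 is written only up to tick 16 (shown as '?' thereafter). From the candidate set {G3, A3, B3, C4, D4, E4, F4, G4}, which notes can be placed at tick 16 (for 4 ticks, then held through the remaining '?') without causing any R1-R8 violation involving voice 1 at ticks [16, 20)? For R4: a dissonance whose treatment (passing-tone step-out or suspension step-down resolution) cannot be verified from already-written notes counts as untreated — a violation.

{B3, D4, E4, G4}

G3: violates R7
A3: violates R4,R7
B3: legal
C4: violates R4,R7
D4: legal
E4: legal
F4: violates R4,R7
G4: legal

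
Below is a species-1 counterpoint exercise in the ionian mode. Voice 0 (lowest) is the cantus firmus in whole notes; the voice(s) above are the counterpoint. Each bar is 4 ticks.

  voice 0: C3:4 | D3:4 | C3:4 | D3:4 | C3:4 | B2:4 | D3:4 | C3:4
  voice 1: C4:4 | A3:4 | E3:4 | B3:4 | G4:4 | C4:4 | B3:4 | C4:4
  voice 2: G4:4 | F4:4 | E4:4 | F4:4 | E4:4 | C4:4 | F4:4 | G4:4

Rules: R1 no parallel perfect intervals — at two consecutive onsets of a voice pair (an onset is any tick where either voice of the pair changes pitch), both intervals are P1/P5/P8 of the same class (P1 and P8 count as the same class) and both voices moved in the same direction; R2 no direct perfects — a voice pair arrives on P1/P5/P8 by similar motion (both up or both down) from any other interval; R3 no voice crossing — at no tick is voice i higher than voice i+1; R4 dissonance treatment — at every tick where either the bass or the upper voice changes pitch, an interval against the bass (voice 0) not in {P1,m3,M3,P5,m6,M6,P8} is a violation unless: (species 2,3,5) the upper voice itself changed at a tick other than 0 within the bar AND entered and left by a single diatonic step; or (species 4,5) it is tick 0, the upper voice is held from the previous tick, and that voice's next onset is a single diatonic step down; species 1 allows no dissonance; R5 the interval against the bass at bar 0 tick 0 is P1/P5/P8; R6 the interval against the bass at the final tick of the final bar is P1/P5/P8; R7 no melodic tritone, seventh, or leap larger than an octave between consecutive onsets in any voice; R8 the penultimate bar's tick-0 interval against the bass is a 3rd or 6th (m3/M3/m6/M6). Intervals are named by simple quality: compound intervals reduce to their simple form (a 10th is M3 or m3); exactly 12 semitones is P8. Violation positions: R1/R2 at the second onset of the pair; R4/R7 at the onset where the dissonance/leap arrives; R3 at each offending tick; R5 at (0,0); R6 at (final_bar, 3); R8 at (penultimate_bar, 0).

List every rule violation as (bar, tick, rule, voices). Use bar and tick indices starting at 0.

bar 0: v0=C3 v1=C4 v2=G4 downbeat P5
bar 1: v0=D3 v1=A3 v2=F4 downbeat m3
bar 2: v0=C3 v1=E3 v2=E4 downbeat M3
bar 3: v0=D3 v1=B3 v2=F4 downbeat m3
bar 4: v0=C3 v1=G4 v2=E4 downbeat M3
bar 5: v0=B2 v1=C4 v2=C4 downbeat m2
bar 6: v0=D3 v1=B3 v2=F4 downbeat m3
bar 7: v0=C3 v1=C4 v2=G4 downbeat P5
  -> R2 @ bar 2 tick 0 v(1, 2): A3/F4 m6 -> E3/E4 P8 similar
  -> R3 @ bar 4 tick 0 v(1, 2): G4 above E4
  -> R3 @ bar 4 tick 1 v(1, 2): G4 above E4
  -> R3 @ bar 4 tick 2 v(1, 2): G4 above E4
  -> R3 @ bar 4 tick 3 v(1, 2): G4 above E4
  -> R2 @ bar 5 tick 0 v(1, 2): G4/E4 m3 -> C4/C4 P1 similar
  -> R4 @ bar 5 tick 0 v(0, 1): B2/C4 m2 untreated
  -> R4 @ bar 5 tick 0 v(0, 2): B2/C4 m2 untreated
  -> R2 @ bar 7 tick 0 v(1, 2): B3/F4 TT -> C4/G4 P5 similar

(2, 0, R2, (1, 2))
(4, 0, R3, (1, 2))
(4, 1, R3, (1, 2))
(4, 2, R3, (1, 2))
(4, 3, R3, (1, 2))
(5, 0, R2, (1, 2))
(5, 0, R4, (0, 1))
(5, 0, R4, (0, 2))
(7, 0, R2, (1, 2))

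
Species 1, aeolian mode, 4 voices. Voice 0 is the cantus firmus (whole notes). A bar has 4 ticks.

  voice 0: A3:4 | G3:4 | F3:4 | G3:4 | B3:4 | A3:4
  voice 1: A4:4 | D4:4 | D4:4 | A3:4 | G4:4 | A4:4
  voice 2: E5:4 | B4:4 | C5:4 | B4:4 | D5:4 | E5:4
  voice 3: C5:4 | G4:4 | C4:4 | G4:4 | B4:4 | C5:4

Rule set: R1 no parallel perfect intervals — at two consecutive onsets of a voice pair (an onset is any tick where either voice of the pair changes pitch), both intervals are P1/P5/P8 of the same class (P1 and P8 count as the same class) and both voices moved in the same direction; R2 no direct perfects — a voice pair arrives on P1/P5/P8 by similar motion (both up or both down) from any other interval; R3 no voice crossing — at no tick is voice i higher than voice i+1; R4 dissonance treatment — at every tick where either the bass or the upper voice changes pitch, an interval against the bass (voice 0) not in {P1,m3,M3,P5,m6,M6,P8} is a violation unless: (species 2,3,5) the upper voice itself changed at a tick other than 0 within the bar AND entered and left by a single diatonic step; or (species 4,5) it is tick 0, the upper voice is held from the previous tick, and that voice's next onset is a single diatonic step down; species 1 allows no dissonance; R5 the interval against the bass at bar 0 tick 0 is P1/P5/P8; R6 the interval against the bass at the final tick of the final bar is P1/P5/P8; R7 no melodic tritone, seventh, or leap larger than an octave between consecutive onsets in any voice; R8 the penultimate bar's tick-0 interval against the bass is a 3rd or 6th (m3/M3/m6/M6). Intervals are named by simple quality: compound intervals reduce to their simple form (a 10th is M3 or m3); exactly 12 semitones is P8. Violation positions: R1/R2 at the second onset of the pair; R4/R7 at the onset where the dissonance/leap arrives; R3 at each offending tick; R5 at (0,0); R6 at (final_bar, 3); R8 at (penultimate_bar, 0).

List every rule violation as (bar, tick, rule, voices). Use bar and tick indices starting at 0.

(0, 0, R3, (2, 3))
(0, 0, R5, (0, 3))
(0, 1, R3, (2, 3))
(0, 2, R3, (2, 3))
(0, 3, R3, (2, 3))
(1, 0, R2, (0, 1))
(1, 0, R2, (0, 3))
(1, 0, R3, (2, 3))
(1, 1, R3, (2, 3))
(1, 2, R3, (2, 3))
(1, 3, R3, (2, 3))
(2, 0, R2, (0, 3))
(2, 0, R3, (2, 3))
(2, 1, R3, (2, 3))
(2, 2, R3, (2, 3))
(2, 3, R3, (2, 3))
(3, 0, R2, (0, 3))
(3, 0, R3, (2, 3))
(3, 0, R4, (0, 1))
(3, 1, R3, (2, 3))
(3, 2, R3, (2, 3))
(3, 3, R3, (2, 3))
(4, 0, R1, (0, 3))
(4, 0, R2, (1, 2))
(4, 0, R3, (2, 3))
(4, 0, R7, (1,))
(4, 0, R8, (0, 3))
(4, 1, R3, (2, 3))
(4, 2, R3, (2, 3))
(4, 3, R3, (2, 3))
(5, 0, R1, (1, 2))
(5, 0, R3, (2, 3))
(5, 1, R3, (2, 3))
(5, 2, R3, (2, 3))
(5, 3, R3, (2, 3))
(5, 3, R6, (0, 3))

bar 0: v0=A3 v1=A4 v2=E5 v3=C5 downbeat m3
bar 1: v0=G3 v1=D4 v2=B4 v3=G4 downbeat P8
bar 2: v0=F3 v1=D4 v2=C5 v3=C4 downbeat P5
bar 3: v0=G3 v1=A3 v2=B4 v3=G4 downbeat P8
bar 4: v0=B3 v1=G4 v2=D5 v3=B4 downbeat P8
bar 5: v0=A3 v1=A4 v2=E5 v3=C5 downbeat m3
  -> R3 @ bar 0 tick 0 v(2, 3): E5 above C5
  -> R5 @ bar 0 tick 0 v(0, 3): opens on m3
  -> R3 @ bar 0 tick 1 v(2, 3): E5 above C5
  -> R3 @ bar 0 tick 2 v(2, 3): E5 above C5
  -> R3 @ bar 0 tick 3 v(2, 3): E5 above C5
  -> R2 @ bar 1 tick 0 v(0, 1): A3/A4 P8 -> G3/D4 P5 similar
  -> R2 @ bar 1 tick 0 v(0, 3): A3/C5 m3 -> G3/G4 P8 similar
  -> R3 @ bar 1 tick 0 v(2, 3): B4 above G4
  -> R3 @ bar 1 tick 1 v(2, 3): B4 above G4
  -> R3 @ bar 1 tick 2 v(2, 3): B4 above G4
  -> R3 @ bar 1 tick 3 v(2, 3): B4 above G4
  -> R2 @ bar 2 tick 0 v(0, 3): G3/G4 P8 -> F3/C4 P5 similar
  -> R3 @ bar 2 tick 0 v(2, 3): C5 above C4
  -> R3 @ bar 2 tick 1 v(2, 3): C5 above C4
  -> R3 @ bar 2 tick 2 v(2, 3): C5 above C4
  -> R3 @ bar 2 tick 3 v(2, 3): C5 above C4
  -> R2 @ bar 3 tick 0 v(0, 3): F3/C4 P5 -> G3/G4 P8 similar
  -> R3 @ bar 3 tick 0 v(2, 3): B4 above G4
  -> R4 @ bar 3 tick 0 v(0, 1): G3/A3 M2 untreated
  -> R3 @ bar 3 tick 1 v(2, 3): B4 above G4
  -> R3 @ bar 3 tick 2 v(2, 3): B4 above G4
  -> R3 @ bar 3 tick 3 v(2, 3): B4 above G4
  -> R1 @ bar 4 tick 0 v(0, 3): G3/G4 P8 -> B3/B4 P8 similar
  -> R2 @ bar 4 tick 0 v(1, 2): A3/B4 M2 -> G4/D5 P5 similar
  -> R3 @ bar 4 tick 0 v(2, 3): D5 above B4
  -> R7 @ bar 4 tick 0 v(1,): A3->G4 leap 10st
  -> R8 @ bar 4 tick 0 v(0, 3): penult P8 not 3rd/6th
  -> R3 @ bar 4 tick 1 v(2, 3): D5 above B4
  -> R3 @ bar 4 tick 2 v(2, 3): D5 above B4
  -> R3 @ bar 4 tick 3 v(2, 3): D5 above B4
  -> R1 @ bar 5 tick 0 v(1, 2): G4/D5 P5 -> A4/E5 P5 similar
  -> R3 @ bar 5 tick 0 v(2, 3): E5 above C5
  -> R3 @ bar 5 tick 1 v(2, 3): E5 above C5
  -> R3 @ bar 5 tick 2 v(2, 3): E5 above C5
  -> R3 @ bar 5 tick 3 v(2, 3): E5 above C5
  -> R6 @ bar 5 tick 3 v(0, 3): closes on m3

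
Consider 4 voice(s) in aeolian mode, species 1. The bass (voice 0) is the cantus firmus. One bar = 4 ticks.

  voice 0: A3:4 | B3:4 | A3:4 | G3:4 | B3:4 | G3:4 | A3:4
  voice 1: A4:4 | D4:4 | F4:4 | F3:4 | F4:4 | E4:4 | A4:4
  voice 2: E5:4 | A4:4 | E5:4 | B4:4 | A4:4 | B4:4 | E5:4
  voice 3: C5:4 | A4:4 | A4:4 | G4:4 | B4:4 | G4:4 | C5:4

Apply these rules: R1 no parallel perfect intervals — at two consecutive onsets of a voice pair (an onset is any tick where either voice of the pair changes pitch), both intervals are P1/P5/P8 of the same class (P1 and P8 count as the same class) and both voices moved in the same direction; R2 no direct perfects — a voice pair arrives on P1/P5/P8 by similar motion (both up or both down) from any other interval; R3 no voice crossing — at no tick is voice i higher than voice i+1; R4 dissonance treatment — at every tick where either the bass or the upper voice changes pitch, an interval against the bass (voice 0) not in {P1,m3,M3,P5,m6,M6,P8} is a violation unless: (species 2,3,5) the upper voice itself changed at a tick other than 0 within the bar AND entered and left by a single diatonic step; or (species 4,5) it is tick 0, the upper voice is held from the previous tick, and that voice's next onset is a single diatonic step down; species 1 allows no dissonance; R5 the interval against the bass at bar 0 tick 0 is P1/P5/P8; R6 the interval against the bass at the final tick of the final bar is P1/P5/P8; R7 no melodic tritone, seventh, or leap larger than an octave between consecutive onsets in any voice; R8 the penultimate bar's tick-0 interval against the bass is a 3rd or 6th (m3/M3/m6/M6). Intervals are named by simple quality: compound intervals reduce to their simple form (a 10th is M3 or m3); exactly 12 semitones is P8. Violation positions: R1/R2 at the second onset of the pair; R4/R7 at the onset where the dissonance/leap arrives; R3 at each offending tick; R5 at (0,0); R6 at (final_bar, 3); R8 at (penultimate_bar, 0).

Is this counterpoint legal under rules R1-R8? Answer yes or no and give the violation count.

No (41 violations)

bar 0: v0=A3 v1=A4 v2=E5 v3=C5 (m3)
bar 1: v0=B3 v1=D4 v2=A4 v3=A4 (m7)
bar 2: v0=A3 v1=F4 v2=E5 v3=A4 (P8)
bar 3: v0=G3 v1=F3 v2=B4 v3=G4 (P8)
bar 4: v0=B3 v1=F4 v2=A4 v3=B4 (P8)
bar 5: v0=G3 v1=E4 v2=B4 v3=G4 (P8)
bar 6: v0=A3 v1=A4 v2=E5 v3=C5 (m3)
  R3 @ bar0.0: E5 above C5
  R5 @ bar0.0: opens on m3
  R3 @ bar0.1: E5 above C5
  R3 @ bar0.2: E5 above C5
  R3 @ bar0.3: E5 above C5
  R1 @ bar1.0: A4/E5 P5 -> D4/A4 P5 similar
  R2 @ bar1.0: A4/C5 m3 -> D4/A4 P5 similar
  R2 @ bar1.0: E5/C5 M3 -> A4/A4 P1 similar
  R4 @ bar1.0: B3/A4 m7 untreated
  R4 @ bar1.0: B3/A4 m7 untreated
  R3 @ bar2.0: E5 above A4
  R3 @ bar2.1: E5 above A4
  R3 @ bar2.2: E5 above A4
  R3 @ bar2.3: E5 above A4
  R1 @ bar3.0: A3/A4 P8 -> G3/G4 P8 similar
  R3 @ bar3.0: G3 above F3
  R3 @ bar3.0: B4 above G4
  R4 @ bar3.0: G3/F3 M2 untreated
  R3 @ bar3.1: G3 above F3
  R3 @ bar3.1: B4 above G4
  R3 @ bar3.2: G3 above F3
  R3 @ bar3.2: B4 above G4
  R3 @ bar3.3: G3 above F3
  R3 @ bar3.3: B4 above G4
  R1 @ bar4.0: G3/G4 P8 -> B3/B4 P8 similar
  R4 @ bar4.0: B3/F4 TT untreated
  R4 @ bar4.0: B3/A4 m7 untreated
  R1 @ bar5.0: B3/B4 P8 -> G3/G4 P8 similar
  R3 @ bar5.0: B4 above G4
  R8 @ bar5.0: penult P8 not 3rd/6th
  R3 @ bar5.1: B4 above G4
  R3 @ bar5.2: B4 above G4
  R3 @ bar5.3: B4 above G4
  R1 @ bar6.0: E4/B4 P5 -> A4/E5 P5 similar
  R2 @ bar6.0: G3/E4 M6 -> A3/A4 P8 similar
  R2 @ bar6.0: G3/B4 M3 -> A3/E5 P5 similar
  R3 @ bar6.0: E5 above C5
  R3 @ bar6.1: E5 above C5
  R3 @ bar6.2: E5 above C5
  R3 @ bar6.3: E5 above C5
  R6 @ bar6.3: closes on m3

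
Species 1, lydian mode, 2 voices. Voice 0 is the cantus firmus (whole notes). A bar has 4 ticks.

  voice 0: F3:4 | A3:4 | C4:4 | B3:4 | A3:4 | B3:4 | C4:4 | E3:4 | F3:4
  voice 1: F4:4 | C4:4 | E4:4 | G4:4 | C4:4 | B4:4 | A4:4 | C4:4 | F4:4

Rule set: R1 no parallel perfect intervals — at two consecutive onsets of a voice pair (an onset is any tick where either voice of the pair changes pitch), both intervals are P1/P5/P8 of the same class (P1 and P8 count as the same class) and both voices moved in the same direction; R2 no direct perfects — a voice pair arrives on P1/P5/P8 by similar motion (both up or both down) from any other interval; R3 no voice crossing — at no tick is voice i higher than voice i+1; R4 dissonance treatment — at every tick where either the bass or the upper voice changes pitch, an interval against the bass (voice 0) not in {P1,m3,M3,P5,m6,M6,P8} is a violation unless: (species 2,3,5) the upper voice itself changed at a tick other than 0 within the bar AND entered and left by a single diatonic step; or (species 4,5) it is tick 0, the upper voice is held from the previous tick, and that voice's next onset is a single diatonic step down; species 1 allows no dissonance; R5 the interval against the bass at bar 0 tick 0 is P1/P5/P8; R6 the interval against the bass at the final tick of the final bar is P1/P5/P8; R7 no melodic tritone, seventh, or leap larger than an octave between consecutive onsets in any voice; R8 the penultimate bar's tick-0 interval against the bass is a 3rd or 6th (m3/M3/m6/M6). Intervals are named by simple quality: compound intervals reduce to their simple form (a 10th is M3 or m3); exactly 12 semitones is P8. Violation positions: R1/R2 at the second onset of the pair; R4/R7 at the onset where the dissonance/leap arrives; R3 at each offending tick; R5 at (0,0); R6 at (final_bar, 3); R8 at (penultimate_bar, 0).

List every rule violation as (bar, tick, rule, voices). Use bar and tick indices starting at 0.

(5, 0, R2, (0, 1))
(5, 0, R7, (1,))
(8, 0, R2, (0, 1))

bar 0: v0=F3 v1=F4 downbeat P8
bar 1: v0=A3 v1=C4 downbeat m3
bar 2: v0=C4 v1=E4 downbeat M3
bar 3: v0=B3 v1=G4 downbeat m6
bar 4: v0=A3 v1=C4 downbeat m3
bar 5: v0=B3 v1=B4 downbeat P8
bar 6: v0=C4 v1=A4 downbeat M6
bar 7: v0=E3 v1=C4 downbeat m6
bar 8: v0=F3 v1=F4 downbeat P8
  -> R2 @ bar 5 tick 0 v(0, 1): A3/C4 m3 -> B3/B4 P8 similar
  -> R7 @ bar 5 tick 0 v(1,): C4->B4 leap 11st
  -> R2 @ bar 8 tick 0 v(0, 1): E3/C4 m6 -> F3/F4 P8 similar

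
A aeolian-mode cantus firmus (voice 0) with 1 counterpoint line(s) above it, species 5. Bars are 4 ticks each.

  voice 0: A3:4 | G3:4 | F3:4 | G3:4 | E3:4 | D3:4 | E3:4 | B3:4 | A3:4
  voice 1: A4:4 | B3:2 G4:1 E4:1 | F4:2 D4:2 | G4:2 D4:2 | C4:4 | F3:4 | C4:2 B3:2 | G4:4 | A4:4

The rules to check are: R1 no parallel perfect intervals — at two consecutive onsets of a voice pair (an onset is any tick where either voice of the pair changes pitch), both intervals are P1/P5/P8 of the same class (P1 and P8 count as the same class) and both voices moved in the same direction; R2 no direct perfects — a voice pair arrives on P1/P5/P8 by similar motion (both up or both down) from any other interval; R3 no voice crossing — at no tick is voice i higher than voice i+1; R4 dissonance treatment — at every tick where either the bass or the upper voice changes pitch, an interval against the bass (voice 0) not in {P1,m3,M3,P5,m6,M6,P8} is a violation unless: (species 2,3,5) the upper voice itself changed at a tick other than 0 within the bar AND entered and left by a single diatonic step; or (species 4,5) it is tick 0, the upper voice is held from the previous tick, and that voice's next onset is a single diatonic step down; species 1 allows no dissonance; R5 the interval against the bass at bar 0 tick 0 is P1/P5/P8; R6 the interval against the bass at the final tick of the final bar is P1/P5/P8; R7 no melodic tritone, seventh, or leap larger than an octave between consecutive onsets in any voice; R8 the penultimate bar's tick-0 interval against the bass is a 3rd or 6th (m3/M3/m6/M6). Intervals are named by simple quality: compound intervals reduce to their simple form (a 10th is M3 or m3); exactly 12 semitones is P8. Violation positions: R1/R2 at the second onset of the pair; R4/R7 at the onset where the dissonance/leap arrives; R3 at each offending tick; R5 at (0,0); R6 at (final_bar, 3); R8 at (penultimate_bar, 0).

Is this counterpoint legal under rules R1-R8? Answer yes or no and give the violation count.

No (2 violations)

bar 0: v0=A3 v1=A4 (P8)
bar 1: v0=G3 v1=B3 (M3)
bar 2: v0=F3 v1=F4 (P8)
bar 3: v0=G3 v1=G4 (P8)
bar 4: v0=E3 v1=C4 (m6)
bar 5: v0=D3 v1=F3 (m3)
bar 6: v0=E3 v1=C4 (m6)
bar 7: v0=B3 v1=G4 (m6)
bar 8: v0=A3 v1=A4 (P8)
  R7 @ bar1.0: A4->B3 leap 10st
  R2 @ bar3.0: F3/D4 M6 -> G3/G4 P8 similar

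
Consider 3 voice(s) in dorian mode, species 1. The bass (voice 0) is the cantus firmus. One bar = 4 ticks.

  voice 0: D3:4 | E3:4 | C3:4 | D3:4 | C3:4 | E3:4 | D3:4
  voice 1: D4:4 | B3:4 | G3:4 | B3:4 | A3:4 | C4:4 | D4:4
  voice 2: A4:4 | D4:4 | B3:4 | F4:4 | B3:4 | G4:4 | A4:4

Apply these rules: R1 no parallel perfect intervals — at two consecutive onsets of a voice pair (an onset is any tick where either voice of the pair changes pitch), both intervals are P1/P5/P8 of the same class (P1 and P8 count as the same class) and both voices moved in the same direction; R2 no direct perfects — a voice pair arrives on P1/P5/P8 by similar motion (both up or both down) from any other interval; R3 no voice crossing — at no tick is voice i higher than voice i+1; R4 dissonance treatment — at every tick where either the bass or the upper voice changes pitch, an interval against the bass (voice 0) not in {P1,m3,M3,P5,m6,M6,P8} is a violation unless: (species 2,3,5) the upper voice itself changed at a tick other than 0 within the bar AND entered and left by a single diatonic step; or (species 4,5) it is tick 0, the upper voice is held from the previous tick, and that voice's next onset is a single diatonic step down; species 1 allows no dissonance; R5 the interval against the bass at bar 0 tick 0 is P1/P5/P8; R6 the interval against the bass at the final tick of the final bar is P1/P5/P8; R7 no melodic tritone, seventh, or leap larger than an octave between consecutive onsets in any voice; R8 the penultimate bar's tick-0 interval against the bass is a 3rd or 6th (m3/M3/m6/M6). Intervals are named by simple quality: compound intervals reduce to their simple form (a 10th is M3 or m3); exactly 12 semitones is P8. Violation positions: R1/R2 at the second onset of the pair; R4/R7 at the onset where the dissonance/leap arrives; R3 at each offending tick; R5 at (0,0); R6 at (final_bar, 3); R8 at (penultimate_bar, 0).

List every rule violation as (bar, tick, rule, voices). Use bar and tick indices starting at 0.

(1, 0, R4, (0, 2))
(2, 0, R1, (0, 1))
(2, 0, R4, (0, 2))
(3, 0, R7, (2,))
(4, 0, R4, (0, 2))
(4, 0, R7, (2,))
(5, 0, R2, (1, 2))
(6, 0, R1, (1, 2))

bar 0: v0=D3 v1=D4 v2=A4 downbeat P5
bar 1: v0=E3 v1=B3 v2=D4 downbeat m7
bar 2: v0=C3 v1=G3 v2=B3 downbeat M7
bar 3: v0=D3 v1=B3 v2=F4 downbeat m3
bar 4: v0=C3 v1=A3 v2=B3 downbeat M7
bar 5: v0=E3 v1=C4 v2=G4 downbeat m3
bar 6: v0=D3 v1=D4 v2=A4 downbeat P5
  -> R4 @ bar 1 tick 0 v(0, 2): E3/D4 m7 untreated
  -> R1 @ bar 2 tick 0 v(0, 1): E3/B3 P5 -> C3/G3 P5 similar
  -> R4 @ bar 2 tick 0 v(0, 2): C3/B3 M7 untreated
  -> R7 @ bar 3 tick 0 v(2,): B3->F4 leap 6st
  -> R4 @ bar 4 tick 0 v(0, 2): C3/B3 M7 untreated
  -> R7 @ bar 4 tick 0 v(2,): F4->B3 leap 6st
  -> R2 @ bar 5 tick 0 v(1, 2): A3/B3 M2 -> C4/G4 P5 similar
  -> R1 @ bar 6 tick 0 v(1, 2): C4/G4 P5 -> D4/A4 P5 similar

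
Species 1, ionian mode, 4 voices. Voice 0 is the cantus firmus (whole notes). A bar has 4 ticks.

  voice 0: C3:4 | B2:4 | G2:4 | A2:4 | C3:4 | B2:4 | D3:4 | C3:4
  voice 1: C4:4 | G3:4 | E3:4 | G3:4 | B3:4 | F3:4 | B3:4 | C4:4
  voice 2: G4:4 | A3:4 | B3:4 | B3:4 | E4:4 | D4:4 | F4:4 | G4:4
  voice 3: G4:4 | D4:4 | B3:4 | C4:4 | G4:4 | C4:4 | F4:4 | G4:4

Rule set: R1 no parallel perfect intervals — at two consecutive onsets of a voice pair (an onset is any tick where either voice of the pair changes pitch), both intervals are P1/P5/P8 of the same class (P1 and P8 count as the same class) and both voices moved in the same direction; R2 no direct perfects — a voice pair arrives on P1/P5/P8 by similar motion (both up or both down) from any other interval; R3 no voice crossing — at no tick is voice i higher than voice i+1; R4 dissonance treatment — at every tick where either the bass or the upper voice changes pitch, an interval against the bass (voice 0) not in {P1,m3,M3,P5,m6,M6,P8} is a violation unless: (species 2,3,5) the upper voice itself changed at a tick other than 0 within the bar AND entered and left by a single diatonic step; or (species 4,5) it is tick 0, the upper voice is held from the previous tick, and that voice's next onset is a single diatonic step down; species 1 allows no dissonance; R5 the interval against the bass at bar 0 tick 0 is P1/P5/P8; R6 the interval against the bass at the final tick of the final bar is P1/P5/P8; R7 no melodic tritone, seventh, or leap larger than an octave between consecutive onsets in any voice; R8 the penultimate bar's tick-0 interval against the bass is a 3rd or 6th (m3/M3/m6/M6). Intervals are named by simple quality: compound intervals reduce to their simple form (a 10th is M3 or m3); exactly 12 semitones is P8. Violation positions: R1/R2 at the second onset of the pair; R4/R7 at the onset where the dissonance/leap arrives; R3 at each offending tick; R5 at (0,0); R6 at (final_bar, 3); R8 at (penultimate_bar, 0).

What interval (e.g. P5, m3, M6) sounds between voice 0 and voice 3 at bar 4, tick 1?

P5

voice 0=C3 voice 3=G4 -> P5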